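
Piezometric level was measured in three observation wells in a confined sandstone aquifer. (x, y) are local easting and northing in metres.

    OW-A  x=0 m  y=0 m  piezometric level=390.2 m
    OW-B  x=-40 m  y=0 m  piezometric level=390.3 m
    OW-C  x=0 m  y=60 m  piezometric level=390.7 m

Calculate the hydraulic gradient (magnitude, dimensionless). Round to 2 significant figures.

∂h/∂x = (390.3 − 390.2) / (-40 − 0) = -0.002500
∂h/∂y = (390.7 − 390.2) / (60 − 0) = +0.008333
|∇h| = √(-0.002500² + 0.008333²) = 0.0087

0.0087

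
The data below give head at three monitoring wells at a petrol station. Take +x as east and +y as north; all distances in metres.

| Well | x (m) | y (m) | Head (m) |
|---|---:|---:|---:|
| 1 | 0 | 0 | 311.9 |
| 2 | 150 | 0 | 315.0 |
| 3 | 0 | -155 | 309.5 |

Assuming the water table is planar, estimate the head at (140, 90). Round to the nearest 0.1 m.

∂h/∂x = (315.0 − 311.9) / (150 − 0) = +0.02067
∂h/∂y = (309.5 − 311.9) / (-155 − 0) = +0.01548
h(140, 90) = 311.9 + (+0.02067)·(140) + (+0.01548)·(90) = 311.9 +2.893 +1.394 = 316.187 m.

316.2 m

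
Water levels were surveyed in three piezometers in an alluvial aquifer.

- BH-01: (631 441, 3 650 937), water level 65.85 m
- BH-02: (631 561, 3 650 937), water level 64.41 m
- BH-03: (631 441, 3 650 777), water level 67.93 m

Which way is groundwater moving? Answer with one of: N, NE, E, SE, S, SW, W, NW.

NE

∂h/∂x = (64.41 − 65.85) / (631561 − 631441) = -0.01200
∂h/∂y = (67.93 − 65.85) / (3650777 − 3650937) = -0.01300
Flow = −∇h = (+0.01200 east, +0.01300 north), which points northeast.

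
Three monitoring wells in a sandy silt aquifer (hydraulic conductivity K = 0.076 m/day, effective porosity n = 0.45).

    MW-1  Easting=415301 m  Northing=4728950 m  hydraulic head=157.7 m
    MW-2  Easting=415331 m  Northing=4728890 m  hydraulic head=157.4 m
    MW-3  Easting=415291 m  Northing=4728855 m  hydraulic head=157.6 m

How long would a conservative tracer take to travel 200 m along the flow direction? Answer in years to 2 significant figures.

480 years

Differences from MW-1: to MW-2 (Δx, Δy, Δh) = (30, -60, -0.3); to MW-3 = (-10, -95, -0.1).
Determinant of the coordinate differences = 30·(-95) − (-10)·(-60) = -3450.
∂h/∂x = [(-0.3)·(-95) − (-0.1)·(-60)] / -3450 = -0.006522
∂h/∂y = [30·(-0.1) − (-10)·(-0.3)] / -3450 = +0.001739
|∇h| = √(-0.006522² + 0.001739²) = 0.00675
Seepage velocity v = K·i/n = 0.076 × 0.00675 / 0.45 = 0.00114 m/day.
t = 200 / 0.00114 = 1.754e+05 days = 480 years.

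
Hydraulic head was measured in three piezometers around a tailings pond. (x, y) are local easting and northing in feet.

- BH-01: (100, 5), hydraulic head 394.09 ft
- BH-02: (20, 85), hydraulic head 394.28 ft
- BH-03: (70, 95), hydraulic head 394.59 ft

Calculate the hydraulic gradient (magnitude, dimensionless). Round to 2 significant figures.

0.0086

With h = a·x + b·y + c and BH-01 as origin, the differences give:
  (-80)·a + 80·b = +0.19
  (-30)·a + 90·b = +0.50
Eliminate b (×90 and ×80, subtract): -4800·a = -22.900 → a = ∂h/∂x = +0.004771
Back-substitute: b = ∂h/∂y = +0.007146.
|∇h| = √(0.004771² + 0.007146²) = 0.008592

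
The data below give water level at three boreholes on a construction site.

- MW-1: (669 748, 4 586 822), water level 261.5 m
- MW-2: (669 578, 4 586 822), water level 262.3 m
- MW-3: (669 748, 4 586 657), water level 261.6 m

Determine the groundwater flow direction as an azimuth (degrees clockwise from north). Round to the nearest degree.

083°

∂h/∂x = (262.3 − 261.5) / (669578 − 669748) = -0.004706
∂h/∂y = (261.6 − 261.5) / (4586657 − 4586822) = -0.0006061
Flow direction (−∇h) has components (+0.004706 E, +0.0006061 N).
Azimuth = atan2(E, N) = atan2(+0.004706, +0.0006061) = 82.7° ≈ 083°.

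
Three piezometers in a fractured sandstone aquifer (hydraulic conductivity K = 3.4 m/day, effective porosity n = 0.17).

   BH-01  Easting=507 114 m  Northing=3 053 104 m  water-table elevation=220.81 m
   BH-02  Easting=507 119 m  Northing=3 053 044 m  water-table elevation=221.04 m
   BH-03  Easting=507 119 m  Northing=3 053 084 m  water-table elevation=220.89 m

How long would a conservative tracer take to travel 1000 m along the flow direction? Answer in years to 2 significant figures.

Differences from BH-01: to BH-02 (Δx, Δy, Δh) = (5, -60, +0.23); to BH-03 = (5, -20, +0.08).
Solve a·Δx + b·Δy = Δh: det = 5·(-20) − 5·(-60) = 200.
∂h/∂x = [(+0.23)·(-20) − (+0.08)·(-60)] / 200 = +0.0010000
∂h/∂y = [5·(+0.08) − 5·(+0.23)] / 200 = -0.003750
|∇h| = √(0.0010000² + -0.003750²) = 0.003881
Seepage velocity v = K·i/n = 3.4 × 0.003881 / 0.17 = 0.07762 m/day.
t = 1000 / 0.07762 = 1.288e+04 days = 35.3 years.

35 years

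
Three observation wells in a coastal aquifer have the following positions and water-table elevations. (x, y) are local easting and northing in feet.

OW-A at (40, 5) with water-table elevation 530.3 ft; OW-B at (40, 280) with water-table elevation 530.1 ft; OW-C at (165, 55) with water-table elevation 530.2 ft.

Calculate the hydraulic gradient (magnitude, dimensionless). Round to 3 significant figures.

0.000888

Three-point gradient (reference OW-A): Δ to OW-B = (0, 275, -0.2), Δ to OW-C = (125, 50, -0.1).
∂h/∂x = -0.0005091, ∂h/∂y = -0.0007273 (det = -34375).
|∇h| = √(-0.0005091² + -0.0007273²) = 0.0008878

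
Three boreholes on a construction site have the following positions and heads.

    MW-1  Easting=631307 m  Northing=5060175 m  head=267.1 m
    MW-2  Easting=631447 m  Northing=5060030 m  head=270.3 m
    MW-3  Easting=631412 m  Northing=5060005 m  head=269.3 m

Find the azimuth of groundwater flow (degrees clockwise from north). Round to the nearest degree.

With h = a·x + b·y + c and MW-1 as origin, the differences give:
  140·a + (-145)·b = +3.2
  105·a + (-170)·b = +2.2
Eliminate b (×(-170) and ×(-145), subtract): -8575·a = -225.00 → a = ∂h/∂x = +0.02624
Back-substitute: b = ∂h/∂y = +0.003265.
Flow direction (−∇h) has components (-0.02624 E, -0.003265 N).
Azimuth = atan2(E, N) = atan2(-0.02624, -0.003265) = 262.9° ≈ 263°.

263°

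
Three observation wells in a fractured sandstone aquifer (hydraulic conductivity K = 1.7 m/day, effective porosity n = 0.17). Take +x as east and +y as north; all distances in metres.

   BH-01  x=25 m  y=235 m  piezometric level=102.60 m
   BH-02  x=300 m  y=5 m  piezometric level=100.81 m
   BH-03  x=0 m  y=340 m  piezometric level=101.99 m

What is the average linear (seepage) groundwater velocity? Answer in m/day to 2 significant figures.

0.17 m/day

Differences from BH-01: to BH-02 (Δx, Δy, Δh) = (275, -230, -1.79); to BH-03 = (-25, 105, -0.61).
Determinant of the coordinate differences = 275·105 − (-25)·(-230) = 23125.
∂h/∂x = [(-1.79)·105 − (-0.61)·(-230)] / 23125 = -0.01419
∂h/∂y = [275·(-0.61) − (-25)·(-1.79)] / 23125 = -0.009189
|∇h| = √(-0.01419² + -0.009189²) = 0.01691
Seepage velocity v = K·i/n = 1.7 × 0.01691 / 0.17 = 0.1691 m/day.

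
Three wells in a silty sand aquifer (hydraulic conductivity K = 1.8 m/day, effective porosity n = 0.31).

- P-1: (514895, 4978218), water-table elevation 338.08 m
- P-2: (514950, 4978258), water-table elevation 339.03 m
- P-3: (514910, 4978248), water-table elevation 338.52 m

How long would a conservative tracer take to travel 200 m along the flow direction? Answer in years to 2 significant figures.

With h = a·x + b·y + c and P-1 as origin, the differences give:
  55·a + 40·b = +0.95
  15·a + 30·b = +0.44
Eliminate b (×30 and ×40, subtract): 1050·a = 10.900 → a = ∂h/∂x = +0.01038
Back-substitute: b = ∂h/∂y = +0.009476.
|∇h| = √(0.01038² + 0.009476²) = 0.01405
Seepage velocity v = K·i/n = 1.8 × 0.01405 / 0.31 = 0.08158 m/day.
t = 200 / 0.08158 = 2452 days = 6.71 years.

6.7 years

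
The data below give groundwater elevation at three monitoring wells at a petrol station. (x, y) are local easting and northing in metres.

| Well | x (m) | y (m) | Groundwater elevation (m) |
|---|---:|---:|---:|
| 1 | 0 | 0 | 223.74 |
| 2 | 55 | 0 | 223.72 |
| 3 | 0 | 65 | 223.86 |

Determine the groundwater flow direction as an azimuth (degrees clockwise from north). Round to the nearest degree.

169°

∂h/∂x = (223.72 − 223.74) / (55 − 0) = -0.0003636
∂h/∂y = (223.86 − 223.74) / (65 − 0) = +0.001846
Flow direction (−∇h) has components (+0.0003636 E, -0.001846 N).
Azimuth = atan2(E, N) = atan2(+0.0003636, -0.001846) = 168.9° ≈ 169°.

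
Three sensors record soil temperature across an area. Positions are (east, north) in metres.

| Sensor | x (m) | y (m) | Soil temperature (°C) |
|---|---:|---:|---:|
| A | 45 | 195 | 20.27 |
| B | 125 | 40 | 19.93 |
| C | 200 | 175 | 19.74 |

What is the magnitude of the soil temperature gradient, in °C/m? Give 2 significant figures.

Taking A as reference: B−A = (80, -155, -0.34); C−A = (155, -20, -0.53).
Solve a·Δx + b·Δy = ΔT: det = 80·(-20) − 155·(-155) = 22425.
∂T/∂x = [(-0.34)·(-20) − (-0.53)·(-155)] / 22425 = -0.003360
∂T/∂y = [80·(-0.53) − 155·(-0.34)] / 22425 = +0.0004593
|∇f| = √(-0.003360² + 0.0004593²) = 0.003391 °C/m

0.0034 °C/m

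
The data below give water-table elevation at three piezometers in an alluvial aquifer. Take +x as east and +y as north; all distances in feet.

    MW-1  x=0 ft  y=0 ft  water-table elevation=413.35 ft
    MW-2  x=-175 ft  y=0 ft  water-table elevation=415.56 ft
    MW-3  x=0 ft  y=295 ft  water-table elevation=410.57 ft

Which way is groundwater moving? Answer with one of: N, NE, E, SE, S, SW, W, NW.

NE

∂h/∂x = (415.56 − 413.35) / (-175 − 0) = -0.01263
∂h/∂y = (410.57 − 413.35) / (295 − 0) = -0.009424
Flow = −∇h = (+0.01263 east, +0.009424 north), which points northeast.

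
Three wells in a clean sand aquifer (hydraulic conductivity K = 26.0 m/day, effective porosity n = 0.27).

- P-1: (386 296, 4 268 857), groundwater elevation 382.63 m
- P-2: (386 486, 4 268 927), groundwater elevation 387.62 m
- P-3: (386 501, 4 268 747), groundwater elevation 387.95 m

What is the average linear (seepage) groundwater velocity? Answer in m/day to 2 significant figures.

Three-point gradient (reference P-1): Δ to P-2 = (190, 70, +4.99), Δ to P-3 = (205, -110, +5.32).
∂h/∂x = +0.02614, ∂h/∂y = +0.0003447 (det = -35250).
|∇h| = √(0.02614² + 0.0003447²) = 0.02614
Seepage velocity v = K·i/n = 26.0 × 0.02614 / 0.27 = 2.517 m/day.

2.5 m/day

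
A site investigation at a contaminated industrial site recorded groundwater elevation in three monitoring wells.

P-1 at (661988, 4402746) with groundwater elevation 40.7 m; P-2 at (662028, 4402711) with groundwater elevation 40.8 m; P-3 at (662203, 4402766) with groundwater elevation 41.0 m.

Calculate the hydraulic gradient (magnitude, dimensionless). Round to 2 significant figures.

Three-point gradient (reference P-1): Δ to P-2 = (40, -35, +0.1), Δ to P-3 = (215, 20, +0.3).
∂h/∂x = +0.001502, ∂h/∂y = -0.001141 (det = 8325).
|∇h| = √(0.001502² + -0.001141²) = 0.001886

0.0019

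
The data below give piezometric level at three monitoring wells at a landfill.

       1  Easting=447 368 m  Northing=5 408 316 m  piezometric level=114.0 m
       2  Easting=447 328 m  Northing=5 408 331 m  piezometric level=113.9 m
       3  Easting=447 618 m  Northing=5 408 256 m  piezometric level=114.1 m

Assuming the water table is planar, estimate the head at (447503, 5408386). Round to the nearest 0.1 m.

Taking 1 as reference: 2−1 = (-40, 15, -0.1); 3−1 = (250, -60, +0.1).
Determinant of the coordinate differences = (-40)·(-60) − 250·15 = -1350.
∂h/∂x = [(-0.1)·(-60) − (+0.1)·15] / -1350 = -0.003333
∂h/∂y = [(-40)·(+0.1) − 250·(-0.1)] / -1350 = -0.01556
h(447503, 5408386) = 114.0 + (-0.003333)·(135) + (-0.01556)·(70) = 114.0 -0.450 -1.089 = 112.461 m.

112.5 m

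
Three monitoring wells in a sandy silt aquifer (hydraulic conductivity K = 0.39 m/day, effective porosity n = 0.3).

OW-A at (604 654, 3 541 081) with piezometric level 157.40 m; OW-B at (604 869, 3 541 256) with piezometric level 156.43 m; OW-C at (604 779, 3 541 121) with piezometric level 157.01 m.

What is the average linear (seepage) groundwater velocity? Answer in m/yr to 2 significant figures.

1.7 m/yr

With h = a·x + b·y + c and OW-A as origin, the differences give:
  215·a + 175·b = -0.97
  125·a + 40·b = -0.39
Eliminate b (×40 and ×175, subtract): -13275·a = 29.450 → a = ∂h/∂x = -0.002218
Back-substitute: b = ∂h/∂y = -0.002817.
|∇h| = √(-0.002218² + -0.002817²) = 0.003585
Seepage velocity v = K·i/n = 0.39 × 0.003585 / 0.3 = 0.004661 m/day = 1.702 m/yr.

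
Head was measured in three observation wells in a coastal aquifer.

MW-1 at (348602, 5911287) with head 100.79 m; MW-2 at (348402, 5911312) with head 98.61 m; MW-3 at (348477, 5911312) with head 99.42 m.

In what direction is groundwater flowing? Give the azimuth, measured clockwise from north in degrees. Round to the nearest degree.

274°

Differences from MW-1: to MW-2 (Δx, Δy, Δh) = (-200, 25, -2.18); to MW-3 = (-125, 25, -1.37).
Determinant of the coordinate differences = (-200)·25 − (-125)·25 = -1875.
∂h/∂x = [(-2.18)·25 − (-1.37)·25] / -1875 = +0.01080
∂h/∂y = [(-200)·(-1.37) − (-125)·(-2.18)] / -1875 = -0.0008000
Flow direction (−∇h) has components (-0.01080 E, +0.0008000 N).
Azimuth = atan2(E, N) = atan2(-0.01080, +0.0008000) = 274.2° ≈ 274°.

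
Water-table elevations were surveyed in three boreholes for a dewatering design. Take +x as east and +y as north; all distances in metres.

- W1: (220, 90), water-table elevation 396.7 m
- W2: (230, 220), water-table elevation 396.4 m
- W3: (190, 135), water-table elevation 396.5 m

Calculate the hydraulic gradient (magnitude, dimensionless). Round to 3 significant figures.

0.00383

Three-point gradient (reference W1): Δ to W2 = (10, 130, -0.3), Δ to W3 = (-30, 45, -0.2).
∂h/∂x = +0.002874, ∂h/∂y = -0.002529 (det = 4350).
|∇h| = √(0.002874² + -0.002529²) = 0.003828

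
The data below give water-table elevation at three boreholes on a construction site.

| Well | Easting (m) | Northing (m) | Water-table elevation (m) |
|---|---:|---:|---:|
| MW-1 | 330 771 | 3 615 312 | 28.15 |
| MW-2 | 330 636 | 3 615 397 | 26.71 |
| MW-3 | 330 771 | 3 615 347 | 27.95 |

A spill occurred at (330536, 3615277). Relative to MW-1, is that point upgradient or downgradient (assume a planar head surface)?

With h = a·x + b·y + c and MW-1 as origin, the differences give:
  (-135)·a + 85·b = -1.44
  0·a + 35·b = -0.20
Eliminate b (×35 and ×85, subtract): -4725·a = -33.400 → a = ∂h/∂x = +0.007069
Back-substitute: b = ∂h/∂y = -0.005714.
Head at (330536, 3615277) = 28.15 + (+0.007069)·(-235) + (-0.005714)·(-35) = 26.69 m.
That is lower than the 28.15 m at MW-1, so the point is downgradient.

downgradient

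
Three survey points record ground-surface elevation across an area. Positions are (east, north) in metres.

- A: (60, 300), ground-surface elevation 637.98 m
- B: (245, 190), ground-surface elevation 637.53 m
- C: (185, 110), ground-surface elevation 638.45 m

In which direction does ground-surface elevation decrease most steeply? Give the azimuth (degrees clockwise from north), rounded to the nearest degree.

With z = a·x + b·y + c and A as origin, the differences give:
  185·a + (-110)·b = -0.45
  125·a + (-190)·b = +0.47
Eliminate b (×(-190) and ×(-110), subtract): -21400·a = 137.200 → a = ∂z/∂x = -0.006411
Back-substitute: b = ∂z/∂y = -0.006692.
Steepest decrease is along −∇f: components (+0.006411 E, +0.006692 N).
Azimuth = atan2(+0.006411, +0.006692) = 43.8° ≈ 044°.

044°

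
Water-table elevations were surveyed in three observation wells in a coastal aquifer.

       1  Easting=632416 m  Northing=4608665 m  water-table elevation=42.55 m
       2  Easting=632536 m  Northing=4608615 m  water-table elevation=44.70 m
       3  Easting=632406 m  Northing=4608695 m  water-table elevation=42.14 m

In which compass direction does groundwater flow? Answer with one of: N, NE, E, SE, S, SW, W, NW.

Differences from 1: to 2 (Δx, Δy, Δh) = (120, -50, +2.15); to 3 = (-10, 30, -0.41).
Solve a·Δx + b·Δy = Δh: det = 120·30 − (-10)·(-50) = 3100.
∂h/∂x = [(+2.15)·30 − (-0.41)·(-50)] / 3100 = +0.01419
∂h/∂y = [120·(-0.41) − (-10)·(+2.15)] / 3100 = -0.008935
Flow = −∇h = (-0.01419 east, +0.008935 north), which points northwest.

NW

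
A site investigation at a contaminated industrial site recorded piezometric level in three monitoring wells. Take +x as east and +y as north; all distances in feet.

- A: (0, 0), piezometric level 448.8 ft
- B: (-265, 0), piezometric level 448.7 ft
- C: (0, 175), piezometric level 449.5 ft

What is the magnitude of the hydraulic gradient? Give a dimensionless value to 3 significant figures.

0.00402

∂h/∂x = (448.7 − 448.8) / (-265 − 0) = +0.0003774
∂h/∂y = (449.5 − 448.8) / (175 − 0) = +0.004000
|∇h| = √(0.0003774² + 0.004000²) = 0.004018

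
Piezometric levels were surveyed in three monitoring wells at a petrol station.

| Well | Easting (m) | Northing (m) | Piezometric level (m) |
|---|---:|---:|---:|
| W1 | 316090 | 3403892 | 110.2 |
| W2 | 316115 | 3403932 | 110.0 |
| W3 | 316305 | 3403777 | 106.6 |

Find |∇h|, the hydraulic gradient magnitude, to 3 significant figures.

Differences from W1: to W2 (Δx, Δy, Δh) = (25, 40, -0.2); to W3 = (215, -115, -3.6).
Determinant of the coordinate differences = 25·(-115) − 215·40 = -11475.
∂h/∂x = [(-0.2)·(-115) − (-3.6)·40] / -11475 = -0.01455
∂h/∂y = [25·(-3.6) − 215·(-0.2)] / -11475 = +0.004096
|∇h| = √(-0.01455² + 0.004096²) = 0.01512

0.0151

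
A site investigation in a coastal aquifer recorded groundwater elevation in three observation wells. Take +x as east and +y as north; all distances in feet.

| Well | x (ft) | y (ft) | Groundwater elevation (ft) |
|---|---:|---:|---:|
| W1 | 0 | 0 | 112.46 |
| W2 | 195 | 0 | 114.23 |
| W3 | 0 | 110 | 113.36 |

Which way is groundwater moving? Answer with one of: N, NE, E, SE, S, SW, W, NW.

SW

∂h/∂x = (114.23 − 112.46) / (195 − 0) = +0.009077
∂h/∂y = (113.36 − 112.46) / (110 − 0) = +0.008182
Flow = −∇h = (-0.009077 east, -0.008182 north), which points southwest.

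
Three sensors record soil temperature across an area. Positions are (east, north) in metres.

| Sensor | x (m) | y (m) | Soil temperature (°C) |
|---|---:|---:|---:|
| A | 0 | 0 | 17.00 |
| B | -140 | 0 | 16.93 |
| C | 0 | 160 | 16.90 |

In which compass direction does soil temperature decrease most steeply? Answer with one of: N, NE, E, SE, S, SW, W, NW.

NW

∂T/∂x = (16.93 − 17.00) / (-140 − 0) = +0.0005000
∂T/∂y = (16.90 − 17.00) / (160 − 0) = -0.0006250
Steepest decrease is along −∇f = (-0.0005000 E, +0.0006250 N) → northwest.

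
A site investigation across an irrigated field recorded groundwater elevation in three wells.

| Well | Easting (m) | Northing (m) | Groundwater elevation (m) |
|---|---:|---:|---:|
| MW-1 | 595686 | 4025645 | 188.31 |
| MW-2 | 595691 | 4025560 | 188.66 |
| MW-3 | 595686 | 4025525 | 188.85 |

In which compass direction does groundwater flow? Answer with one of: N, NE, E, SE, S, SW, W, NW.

With h = a·x + b·y + c and MW-1 as origin, the differences give:
  5·a + (-85)·b = +0.35
  0·a + (-120)·b = +0.54
Eliminate b (×(-120) and ×(-85), subtract): -600·a = 3.900 → a = ∂h/∂x = -0.006500
Back-substitute: b = ∂h/∂y = -0.004500.
Flow = −∇h = (+0.006500 east, +0.004500 north), which points northeast.

NE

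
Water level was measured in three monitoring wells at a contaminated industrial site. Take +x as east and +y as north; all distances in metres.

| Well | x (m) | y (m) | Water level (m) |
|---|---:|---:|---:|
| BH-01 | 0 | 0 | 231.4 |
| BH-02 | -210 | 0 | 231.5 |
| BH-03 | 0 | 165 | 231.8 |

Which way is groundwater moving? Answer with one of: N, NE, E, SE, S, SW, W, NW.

S

∂h/∂x = (231.5 − 231.4) / (-210 − 0) = -0.0004762
∂h/∂y = (231.8 − 231.4) / (165 − 0) = +0.002424
Flow = −∇h = (+0.0004762 east, -0.002424 north), which points south.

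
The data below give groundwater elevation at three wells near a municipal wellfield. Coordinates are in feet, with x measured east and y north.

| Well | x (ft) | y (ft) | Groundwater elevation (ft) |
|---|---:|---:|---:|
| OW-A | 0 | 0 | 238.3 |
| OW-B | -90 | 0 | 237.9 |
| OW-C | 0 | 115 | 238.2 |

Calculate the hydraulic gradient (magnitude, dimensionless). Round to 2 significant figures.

0.0045

∂h/∂x = (237.9 − 238.3) / (-90 − 0) = +0.004444
∂h/∂y = (238.2 − 238.3) / (115 − 0) = -0.0008696
|∇h| = √(0.004444² + -0.0008696²) = 0.004528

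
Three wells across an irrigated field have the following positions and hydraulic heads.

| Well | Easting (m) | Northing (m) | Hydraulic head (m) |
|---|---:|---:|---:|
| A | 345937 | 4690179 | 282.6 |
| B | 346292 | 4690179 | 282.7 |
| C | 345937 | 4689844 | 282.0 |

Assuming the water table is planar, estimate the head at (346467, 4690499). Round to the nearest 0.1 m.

∂h/∂x = (282.7 − 282.6) / (346292 − 345937) = +0.0002817
∂h/∂y = (282.0 − 282.6) / (4689844 − 4690179) = +0.001791
h(346467, 4690499) = 282.6 + (+0.0002817)·(530) + (+0.001791)·(320) = 282.6 +0.149 +0.573 = 283.322 m.

283.3 m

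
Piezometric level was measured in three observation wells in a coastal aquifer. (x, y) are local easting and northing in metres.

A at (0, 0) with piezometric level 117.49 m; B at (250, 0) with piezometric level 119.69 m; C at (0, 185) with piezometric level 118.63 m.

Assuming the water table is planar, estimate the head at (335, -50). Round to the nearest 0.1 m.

120.1 m

∂h/∂x = (119.69 − 117.49) / (250 − 0) = +0.008800
∂h/∂y = (118.63 − 117.49) / (185 − 0) = +0.006162
h(335, -50) = 117.49 + (+0.008800)·(335) + (+0.006162)·(-50) = 117.49 +2.948 -0.308 = 120.130 m.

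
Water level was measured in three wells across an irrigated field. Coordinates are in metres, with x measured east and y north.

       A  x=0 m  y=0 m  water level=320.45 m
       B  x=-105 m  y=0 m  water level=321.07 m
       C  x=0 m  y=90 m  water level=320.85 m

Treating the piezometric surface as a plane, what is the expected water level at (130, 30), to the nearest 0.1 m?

319.8 m

∂h/∂x = (321.07 − 320.45) / (-105 − 0) = -0.005905
∂h/∂y = (320.85 − 320.45) / (90 − 0) = +0.004444
h(130, 30) = 320.45 + (-0.005905)·(130) + (+0.004444)·(30) = 320.45 -0.768 +0.133 = 319.816 m.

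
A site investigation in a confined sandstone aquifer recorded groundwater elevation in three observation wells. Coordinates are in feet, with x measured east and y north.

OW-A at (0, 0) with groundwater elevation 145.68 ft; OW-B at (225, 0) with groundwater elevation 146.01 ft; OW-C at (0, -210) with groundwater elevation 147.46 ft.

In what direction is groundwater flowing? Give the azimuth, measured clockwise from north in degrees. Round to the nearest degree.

350°

∂h/∂x = (146.01 − 145.68) / (225 − 0) = +0.001467
∂h/∂y = (147.46 − 145.68) / (-210 − 0) = -0.008476
Flow direction (−∇h) has components (-0.001467 E, +0.008476 N).
Azimuth = atan2(E, N) = atan2(-0.001467, +0.008476) = 350.2° ≈ 350°.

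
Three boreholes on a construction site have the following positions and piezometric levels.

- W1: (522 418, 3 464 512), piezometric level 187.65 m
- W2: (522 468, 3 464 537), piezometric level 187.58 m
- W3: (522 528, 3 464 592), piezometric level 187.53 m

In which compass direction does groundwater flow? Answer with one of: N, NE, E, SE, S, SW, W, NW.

SE

Differences from W1: to W2 (Δx, Δy, Δh) = (50, 25, -0.07); to W3 = (110, 80, -0.12).
Solve a·Δx + b·Δy = Δh: det = 50·80 − 110·25 = 1250.
∂h/∂x = [(-0.07)·80 − (-0.12)·25] / 1250 = -0.002080
∂h/∂y = [50·(-0.12) − 110·(-0.07)] / 1250 = +0.001360
Flow = −∇h = (+0.002080 east, -0.001360 north), which points southeast.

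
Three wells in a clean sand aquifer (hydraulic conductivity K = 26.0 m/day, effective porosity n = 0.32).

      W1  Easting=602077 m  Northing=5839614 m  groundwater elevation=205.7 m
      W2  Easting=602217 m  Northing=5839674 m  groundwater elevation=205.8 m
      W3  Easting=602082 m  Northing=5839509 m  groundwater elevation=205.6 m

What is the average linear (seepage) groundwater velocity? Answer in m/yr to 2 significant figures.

Taking W1 as reference: W2−W1 = (140, 60, +0.1); W3−W1 = (5, -105, -0.1).
Solve a·Δx + b·Δy = Δh: det = 140·(-105) − 5·60 = -15000.
∂h/∂x = [(+0.1)·(-105) − (-0.1)·60] / -15000 = +0.0003000
∂h/∂y = [140·(-0.1) − 5·(+0.1)] / -15000 = +0.0009667
|∇h| = √(0.0003000² + 0.0009667²) = 0.001012
Seepage velocity v = K·i/n = 26.0 × 0.001012 / 0.32 = 0.08223 m/day = 30.03 m/yr.

30 m/yr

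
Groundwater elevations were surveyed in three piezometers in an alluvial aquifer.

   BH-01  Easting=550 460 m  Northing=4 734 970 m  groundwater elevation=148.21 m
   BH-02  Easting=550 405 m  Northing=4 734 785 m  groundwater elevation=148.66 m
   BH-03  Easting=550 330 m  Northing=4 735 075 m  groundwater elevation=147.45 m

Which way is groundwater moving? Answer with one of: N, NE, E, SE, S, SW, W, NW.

NW

With h = a·x + b·y + c and BH-01 as origin, the differences give:
  (-55)·a + (-185)·b = +0.45
  (-130)·a + 105·b = -0.76
Eliminate b (×105 and ×(-185), subtract): -29825·a = -93.350 → a = ∂h/∂x = +0.003130
Back-substitute: b = ∂h/∂y = -0.003363.
Flow = −∇h = (-0.003130 east, +0.003363 north), which points northwest.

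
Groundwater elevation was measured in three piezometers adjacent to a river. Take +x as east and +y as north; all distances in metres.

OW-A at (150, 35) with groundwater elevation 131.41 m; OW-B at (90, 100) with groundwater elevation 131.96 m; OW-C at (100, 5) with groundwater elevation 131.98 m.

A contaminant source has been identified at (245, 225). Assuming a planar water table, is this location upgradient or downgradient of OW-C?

With h = a·x + b·y + c and OW-A as origin, the differences give:
  (-60)·a + 65·b = +0.55
  (-50)·a + (-30)·b = +0.57
Eliminate b (×(-30) and ×65, subtract): 5050·a = -53.550 → a = ∂h/∂x = -0.01060
Back-substitute: b = ∂h/∂y = -0.001327.
Head at (245, 225) = 131.41 + (-0.01060)·(95) + (-0.001327)·(190) = 130.15 m.
That is lower than the 131.98 m at OW-C, so the point is downgradient.

downgradient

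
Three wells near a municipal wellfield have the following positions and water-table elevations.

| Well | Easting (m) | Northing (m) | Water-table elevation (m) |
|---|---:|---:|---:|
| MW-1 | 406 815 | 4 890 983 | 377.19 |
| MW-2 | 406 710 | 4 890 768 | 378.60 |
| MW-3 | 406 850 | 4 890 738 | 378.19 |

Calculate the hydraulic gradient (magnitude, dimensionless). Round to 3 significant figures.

Three-point gradient (reference MW-1): Δ to MW-2 = (-105, -215, +1.41), Δ to MW-3 = (35, -245, +1.00).
∂h/∂x = -0.003923, ∂h/∂y = -0.004642 (det = 33250).
|∇h| = √(-0.003923² + -0.004642²) = 0.006078

0.00608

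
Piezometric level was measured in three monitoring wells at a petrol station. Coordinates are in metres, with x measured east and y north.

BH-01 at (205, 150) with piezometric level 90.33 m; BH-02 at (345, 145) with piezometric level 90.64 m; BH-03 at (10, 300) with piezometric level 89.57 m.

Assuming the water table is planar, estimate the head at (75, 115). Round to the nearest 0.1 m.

Three-point gradient (reference BH-01): Δ to BH-02 = (140, -5, +0.31), Δ to BH-03 = (-195, 150, -0.76).
∂h/∂x = +0.002132, ∂h/∂y = -0.002295 (det = 20025).
h(75, 115) = 90.33 + (+0.002132)·(-130) + (-0.002295)·(-35) = 90.33 -0.277 +0.080 = 90.133 m.

90.1 m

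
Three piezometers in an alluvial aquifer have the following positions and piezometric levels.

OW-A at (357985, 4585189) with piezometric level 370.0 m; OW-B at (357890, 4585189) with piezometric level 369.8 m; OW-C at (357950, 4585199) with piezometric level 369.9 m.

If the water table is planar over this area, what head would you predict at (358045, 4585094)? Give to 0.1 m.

Taking OW-A as reference: OW-B−OW-A = (-95, 0, -0.2); OW-C−OW-A = (-35, 10, -0.1).
Determinant of the coordinate differences = (-95)·10 − (-35)·0 = -950.
∂h/∂x = [(-0.2)·10 − (-0.1)·0] / -950 = +0.002105
∂h/∂y = [(-95)·(-0.1) − (-35)·(-0.2)] / -950 = -0.002632
h(358045, 4585094) = 370.0 + (+0.002105)·(60) + (-0.002632)·(-95) = 370.0 +0.126 +0.250 = 370.376 m.

370.4 m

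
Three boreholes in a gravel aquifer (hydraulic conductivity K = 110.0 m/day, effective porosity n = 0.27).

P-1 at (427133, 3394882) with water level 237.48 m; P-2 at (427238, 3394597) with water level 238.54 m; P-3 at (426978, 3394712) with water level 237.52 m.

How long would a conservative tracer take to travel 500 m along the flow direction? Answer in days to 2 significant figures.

Differences from P-1: to P-2 (Δx, Δy, Δh) = (105, -285, +1.06); to P-3 = (-155, -170, +0.04).
Determinant of the coordinate differences = 105·(-170) − (-155)·(-285) = -62025.
∂h/∂x = [(+1.06)·(-170) − (+0.04)·(-285)] / -62025 = +0.002721
∂h/∂y = [105·(+0.04) − (-155)·(+1.06)] / -62025 = -0.002717
|∇h| = √(0.002721² + -0.002717²) = 0.003845
Seepage velocity v = K·i/n = 110.0 × 0.003845 / 0.27 = 1.566 m/day.
t = 500 / 1.566 = 319.3 days.

320 days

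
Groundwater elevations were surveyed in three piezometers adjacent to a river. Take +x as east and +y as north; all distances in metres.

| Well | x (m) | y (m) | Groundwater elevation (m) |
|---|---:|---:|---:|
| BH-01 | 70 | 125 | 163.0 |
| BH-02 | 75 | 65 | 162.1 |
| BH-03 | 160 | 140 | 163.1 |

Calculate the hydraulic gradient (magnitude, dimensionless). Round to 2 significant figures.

0.015

Taking BH-01 as reference: BH-02−BH-01 = (5, -60, -0.9); BH-03−BH-01 = (90, 15, +0.1).
Solve a·Δx + b·Δy = Δh: det = 5·15 − 90·(-60) = 5475.
∂h/∂x = [(-0.9)·15 − (+0.1)·(-60)] / 5475 = -0.001370
∂h/∂y = [5·(+0.1) − 90·(-0.9)] / 5475 = +0.01489
|∇h| = √(-0.001370² + 0.01489²) = 0.01495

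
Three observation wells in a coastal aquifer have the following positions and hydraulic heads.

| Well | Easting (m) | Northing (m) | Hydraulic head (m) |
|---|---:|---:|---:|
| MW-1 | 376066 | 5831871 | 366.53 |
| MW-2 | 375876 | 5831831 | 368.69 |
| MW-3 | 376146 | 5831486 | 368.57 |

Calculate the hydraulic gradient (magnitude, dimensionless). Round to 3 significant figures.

0.0123

Taking MW-1 as reference: MW-2−MW-1 = (-190, -40, +2.16); MW-3−MW-1 = (80, -385, +2.04).
Solve a·Δx + b·Δy = Δh: det = (-190)·(-385) − 80·(-40) = 76350.
∂h/∂x = [(+2.16)·(-385) − (+2.04)·(-40)] / 76350 = -0.009823
∂h/∂y = [(-190)·(+2.04) − 80·(+2.16)] / 76350 = -0.007340
|∇h| = √(-0.009823² + -0.007340²) = 0.01226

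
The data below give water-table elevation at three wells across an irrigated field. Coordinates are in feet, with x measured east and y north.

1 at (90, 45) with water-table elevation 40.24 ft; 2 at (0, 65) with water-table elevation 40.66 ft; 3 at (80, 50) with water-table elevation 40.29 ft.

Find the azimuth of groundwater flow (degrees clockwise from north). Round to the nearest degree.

105°

With h = a·x + b·y + c and 1 as origin, the differences give:
  (-90)·a + 20·b = +0.42
  (-10)·a + 5·b = +0.05
Eliminate b (×5 and ×20, subtract): -250·a = 1.100 → a = ∂h/∂x = -0.004400
Back-substitute: b = ∂h/∂y = +0.001200.
Flow direction (−∇h) has components (+0.004400 E, -0.001200 N).
Azimuth = atan2(E, N) = atan2(+0.004400, -0.001200) = 105.3° ≈ 105°.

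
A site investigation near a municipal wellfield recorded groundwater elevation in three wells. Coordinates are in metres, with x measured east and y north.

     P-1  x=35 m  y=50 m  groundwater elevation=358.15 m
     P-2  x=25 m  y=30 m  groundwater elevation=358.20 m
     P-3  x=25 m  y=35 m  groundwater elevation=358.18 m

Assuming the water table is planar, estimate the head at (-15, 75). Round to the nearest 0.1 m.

357.9 m

With h = a·x + b·y + c and P-1 as origin, the differences give:
  (-10)·a + (-20)·b = +0.05
  (-10)·a + (-15)·b = +0.03
Eliminate b (×(-15) and ×(-20), subtract): -50·a = -0.150 → a = ∂h/∂x = +0.003000
Back-substitute: b = ∂h/∂y = -0.004000.
h(-15, 75) = 358.15 + (+0.003000)·(-50) + (-0.004000)·(25) = 358.15 -0.150 -0.100 = 357.900 m.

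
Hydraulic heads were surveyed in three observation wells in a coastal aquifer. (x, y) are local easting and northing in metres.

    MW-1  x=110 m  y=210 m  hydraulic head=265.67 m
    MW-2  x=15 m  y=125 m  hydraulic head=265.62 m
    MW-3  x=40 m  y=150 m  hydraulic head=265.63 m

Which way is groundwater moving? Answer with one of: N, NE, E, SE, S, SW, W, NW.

NW

Three-point gradient (reference MW-1): Δ to MW-2 = (-95, -85, -0.05), Δ to MW-3 = (-70, -60, -0.04).
∂h/∂x = +0.001600, ∂h/∂y = -0.001200 (det = -250).
Flow = −∇h = (-0.001600 east, +0.001200 north), which points northwest.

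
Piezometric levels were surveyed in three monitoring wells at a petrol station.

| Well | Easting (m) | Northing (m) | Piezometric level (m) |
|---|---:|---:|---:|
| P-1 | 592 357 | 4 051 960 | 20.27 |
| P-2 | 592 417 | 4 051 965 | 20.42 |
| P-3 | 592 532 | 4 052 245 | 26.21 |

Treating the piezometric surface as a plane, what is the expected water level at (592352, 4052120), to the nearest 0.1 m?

Three-point gradient (reference P-1): Δ to P-2 = (60, 5, +0.15), Δ to P-3 = (175, 285, +5.94).
∂h/∂x = +0.0008043, ∂h/∂y = +0.02035 (det = 16225).
h(592352, 4052120) = 20.27 + (+0.0008043)·(-5) + (+0.02035)·(160) = 20.27 -0.004 +3.256 = 23.522 m.

23.5 m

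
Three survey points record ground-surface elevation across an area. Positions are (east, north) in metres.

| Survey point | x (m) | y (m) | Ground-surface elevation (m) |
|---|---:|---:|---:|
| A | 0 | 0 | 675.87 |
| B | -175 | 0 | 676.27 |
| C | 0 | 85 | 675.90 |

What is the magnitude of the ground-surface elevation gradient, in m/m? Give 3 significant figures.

0.00231 m/m

∂z/∂x = (676.27 − 675.87) / (-175 − 0) = -0.002286
∂z/∂y = (675.90 − 675.87) / (85 − 0) = +0.0003529
|∇f| = √(-0.002286² + 0.0003529²) = 0.002313 m/m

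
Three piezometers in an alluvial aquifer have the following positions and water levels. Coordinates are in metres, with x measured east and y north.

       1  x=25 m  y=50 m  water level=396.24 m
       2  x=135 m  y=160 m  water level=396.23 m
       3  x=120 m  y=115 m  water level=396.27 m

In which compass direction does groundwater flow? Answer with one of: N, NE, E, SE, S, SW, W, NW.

Taking 1 as reference: 2−1 = (110, 110, -0.01); 3−1 = (95, 65, +0.03).
Solve a·Δx + b·Δy = Δh: det = 110·65 − 95·110 = -3300.
∂h/∂x = [(-0.01)·65 − (+0.03)·110] / -3300 = +0.001197
∂h/∂y = [110·(+0.03) − 95·(-0.01)] / -3300 = -0.001288
Flow = −∇h = (-0.001197 east, +0.001288 north), which points northwest.

NW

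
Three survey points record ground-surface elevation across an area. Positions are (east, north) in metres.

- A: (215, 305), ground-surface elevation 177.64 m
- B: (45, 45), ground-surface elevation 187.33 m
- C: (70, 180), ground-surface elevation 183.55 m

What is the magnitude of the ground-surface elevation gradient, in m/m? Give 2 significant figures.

Taking A as reference: B−A = (-170, -260, +9.69); C−A = (-145, -125, +5.91).
Solve a·Δx + b·Δy = Δz: det = (-170)·(-125) − (-145)·(-260) = -16450.
∂z/∂x = [(+9.69)·(-125) − (+5.91)·(-260)] / -16450 = -0.01978
∂z/∂y = [(-170)·(+5.91) − (-145)·(+9.69)] / -16450 = -0.02434
|∇f| = √(-0.01978² + -0.02434²) = 0.03136 m/m

0.031 m/m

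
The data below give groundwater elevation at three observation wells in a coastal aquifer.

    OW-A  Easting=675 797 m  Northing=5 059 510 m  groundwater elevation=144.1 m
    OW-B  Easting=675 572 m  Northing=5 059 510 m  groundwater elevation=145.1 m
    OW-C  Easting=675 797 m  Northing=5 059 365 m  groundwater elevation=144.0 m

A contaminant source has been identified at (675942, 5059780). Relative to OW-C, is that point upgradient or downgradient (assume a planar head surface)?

∂h/∂x = (145.1 − 144.1) / (675572 − 675797) = -0.004444
∂h/∂y = (144.0 − 144.1) / (5059365 − 5059510) = +0.0006897
Head at (675942, 5059780) = 144.1 + (-0.004444)·(145) + (+0.0006897)·(270) = 143.64 m.
That is lower than the 144.0 m at OW-C, so the point is downgradient.

downgradient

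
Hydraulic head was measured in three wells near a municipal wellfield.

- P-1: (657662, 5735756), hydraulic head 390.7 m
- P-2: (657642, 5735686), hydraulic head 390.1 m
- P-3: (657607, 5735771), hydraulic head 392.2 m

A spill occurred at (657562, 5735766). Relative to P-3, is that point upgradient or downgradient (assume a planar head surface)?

Differences from P-1: to P-2 (Δx, Δy, Δh) = (-20, -70, -0.6); to P-3 = (-55, 15, +1.5).
Solve a·Δx + b·Δy = Δh: det = (-20)·15 − (-55)·(-70) = -4150.
∂h/∂x = [(-0.6)·15 − (+1.5)·(-70)] / -4150 = -0.02313
∂h/∂y = [(-20)·(+1.5) − (-55)·(-0.6)] / -4150 = +0.01518
Head at (657562, 5735766) = 390.7 + (-0.02313)·(-100) + (+0.01518)·(10) = 393.17 m.
That is higher than the 392.2 m at P-3, so the point is upgradient.

upgradient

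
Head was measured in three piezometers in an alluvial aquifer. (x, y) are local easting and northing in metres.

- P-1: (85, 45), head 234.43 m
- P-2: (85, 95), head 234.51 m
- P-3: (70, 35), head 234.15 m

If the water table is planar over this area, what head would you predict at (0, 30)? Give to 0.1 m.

Taking P-1 as reference: P-2−P-1 = (0, 50, +0.08); P-3−P-1 = (-15, -10, -0.28).
Determinant of the coordinate differences = 0·(-10) − (-15)·50 = 750.
∂h/∂x = [(+0.08)·(-10) − (-0.28)·50] / 750 = +0.01760
∂h/∂y = [0·(-0.28) − (-15)·(+0.08)] / 750 = +0.001600
h(0, 30) = 234.43 + (+0.01760)·(-85) + (+0.001600)·(-15) = 234.43 -1.496 -0.024 = 232.910 m.

232.9 m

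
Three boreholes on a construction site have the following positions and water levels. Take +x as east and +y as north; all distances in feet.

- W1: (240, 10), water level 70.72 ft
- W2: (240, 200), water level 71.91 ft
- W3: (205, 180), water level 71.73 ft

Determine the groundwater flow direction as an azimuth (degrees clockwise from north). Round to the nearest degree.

Taking W1 as reference: W2−W1 = (0, 190, +1.19); W3−W1 = (-35, 170, +1.01).
Solve a·Δx + b·Δy = Δh: det = 0·170 − (-35)·190 = 6650.
∂h/∂x = [(+1.19)·170 − (+1.01)·190] / 6650 = +0.001564
∂h/∂y = [0·(+1.01) − (-35)·(+1.19)] / 6650 = +0.006263
Flow direction (−∇h) has components (-0.001564 E, -0.006263 N).
Azimuth = atan2(E, N) = atan2(-0.001564, -0.006263) = 194.0° ≈ 194°.

194°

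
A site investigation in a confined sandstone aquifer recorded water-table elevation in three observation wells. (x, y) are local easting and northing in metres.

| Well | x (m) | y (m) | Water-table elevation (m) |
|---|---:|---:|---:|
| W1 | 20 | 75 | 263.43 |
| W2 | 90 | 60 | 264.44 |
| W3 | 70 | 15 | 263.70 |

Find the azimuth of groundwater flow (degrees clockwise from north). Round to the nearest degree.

Three-point gradient (reference W1): Δ to W2 = (70, -15, +1.01), Δ to W3 = (50, -60, +0.27).
∂h/∂x = +0.01639, ∂h/∂y = +0.009159 (det = -3450).
Flow direction (−∇h) has components (-0.01639 E, -0.009159 N).
Azimuth = atan2(E, N) = atan2(-0.01639, -0.009159) = 240.8° ≈ 241°.

241°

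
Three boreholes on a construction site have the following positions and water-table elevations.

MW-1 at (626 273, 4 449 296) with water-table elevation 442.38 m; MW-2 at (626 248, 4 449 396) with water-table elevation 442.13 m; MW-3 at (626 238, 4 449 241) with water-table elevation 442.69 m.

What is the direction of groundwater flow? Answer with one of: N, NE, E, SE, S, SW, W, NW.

NE

With h = a·x + b·y + c and MW-1 as origin, the differences give:
  (-25)·a + 100·b = -0.25
  (-35)·a + (-55)·b = +0.31
Eliminate b (×(-55) and ×100, subtract): 4875·a = -17.250 → a = ∂h/∂x = -0.003538
Back-substitute: b = ∂h/∂y = -0.003385.
Flow = −∇h = (+0.003538 east, +0.003385 north), which points northeast.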